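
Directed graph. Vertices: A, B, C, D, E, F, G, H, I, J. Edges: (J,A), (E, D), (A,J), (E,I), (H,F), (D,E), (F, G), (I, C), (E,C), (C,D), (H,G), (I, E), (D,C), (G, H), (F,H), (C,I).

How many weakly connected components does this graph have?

From A: component {A, J}.
From B: component {B}.
From C: component {C, D, E, I}.
From F: component {F, G, H}.
That's 4 components.

4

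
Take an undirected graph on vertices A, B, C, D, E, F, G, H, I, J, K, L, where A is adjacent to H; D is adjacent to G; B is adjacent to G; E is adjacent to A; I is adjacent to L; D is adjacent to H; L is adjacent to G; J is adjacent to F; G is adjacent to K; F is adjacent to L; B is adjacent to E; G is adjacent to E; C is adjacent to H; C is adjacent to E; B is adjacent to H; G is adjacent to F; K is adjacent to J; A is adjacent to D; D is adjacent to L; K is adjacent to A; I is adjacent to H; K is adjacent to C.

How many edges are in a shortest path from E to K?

Distance 0: E.
Distance 1: A, B, C, G.
Distance 2: D, F, H, K, L — contains K.

2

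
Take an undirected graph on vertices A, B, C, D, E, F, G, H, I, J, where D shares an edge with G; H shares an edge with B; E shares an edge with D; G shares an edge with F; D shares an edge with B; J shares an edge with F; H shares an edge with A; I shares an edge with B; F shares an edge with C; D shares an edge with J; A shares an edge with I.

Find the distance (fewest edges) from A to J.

Distance 0: A.
Distance 1: H, I.
Distance 2: B.
Distance 3: D.
Distance 4: E, G, J — contains J.

4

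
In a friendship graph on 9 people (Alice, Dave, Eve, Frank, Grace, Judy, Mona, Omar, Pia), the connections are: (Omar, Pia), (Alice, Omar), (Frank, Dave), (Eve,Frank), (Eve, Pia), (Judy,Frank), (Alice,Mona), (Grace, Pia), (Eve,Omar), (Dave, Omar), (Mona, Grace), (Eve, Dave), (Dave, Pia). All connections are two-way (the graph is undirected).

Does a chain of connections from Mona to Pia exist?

Yes

Explore from Mona.
Distance 1: reach Alice, Grace.
Distance 2: reach Omar, Pia.
Found Pia.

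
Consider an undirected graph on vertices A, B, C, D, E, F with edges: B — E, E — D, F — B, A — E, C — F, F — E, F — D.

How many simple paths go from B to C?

B–E–D–F–C
B–E–F–C
B–F–C

3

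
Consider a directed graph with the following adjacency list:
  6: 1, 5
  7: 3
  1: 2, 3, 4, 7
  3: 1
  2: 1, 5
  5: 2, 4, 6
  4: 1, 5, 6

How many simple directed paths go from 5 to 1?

5→2→1
5→4→1
5→4→6→1
5→6→1

4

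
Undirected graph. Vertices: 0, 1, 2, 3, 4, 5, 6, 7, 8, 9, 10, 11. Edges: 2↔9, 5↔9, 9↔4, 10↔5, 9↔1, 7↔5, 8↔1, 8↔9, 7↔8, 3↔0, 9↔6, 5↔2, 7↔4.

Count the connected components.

From 0: component {0, 3}.
From 1: component {1, 2, 4, 5, 6, 7, 8, 9, 10}.
From 11: component {11}.
That's 3 components.

3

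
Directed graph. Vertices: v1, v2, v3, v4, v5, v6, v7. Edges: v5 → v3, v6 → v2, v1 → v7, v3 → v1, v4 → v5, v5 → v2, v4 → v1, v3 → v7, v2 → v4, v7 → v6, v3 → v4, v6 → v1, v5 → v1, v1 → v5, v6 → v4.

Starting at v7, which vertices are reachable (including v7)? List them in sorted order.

v1, v2, v3, v4, v5, v6, v7

Start at v7.
Its neighbours: v6.
Then their neighbours: v1, v2, v4.
Then next layer: v5.
Then next layer: v3.
Every vertex is now reached.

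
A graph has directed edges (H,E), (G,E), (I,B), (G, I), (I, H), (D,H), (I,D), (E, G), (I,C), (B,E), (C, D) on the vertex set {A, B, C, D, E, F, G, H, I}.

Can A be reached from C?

No

Explore from C.
Distance 1: reach D.
Distance 2: reach H.
Distance 3: reach E.
Distance 4: reach G.
Distance 5: reach I.
Distance 6: reach B.
The search from C is exhausted; no directed path reaches A.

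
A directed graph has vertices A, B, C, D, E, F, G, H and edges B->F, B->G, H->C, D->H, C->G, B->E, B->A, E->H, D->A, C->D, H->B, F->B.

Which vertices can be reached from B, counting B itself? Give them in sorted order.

Start at B.
Its neighbours: A, E, F, G.
Then their neighbours: H.
Then next layer: C.
Then next layer: D.
Every vertex is now reached.

A, B, C, D, E, F, G, H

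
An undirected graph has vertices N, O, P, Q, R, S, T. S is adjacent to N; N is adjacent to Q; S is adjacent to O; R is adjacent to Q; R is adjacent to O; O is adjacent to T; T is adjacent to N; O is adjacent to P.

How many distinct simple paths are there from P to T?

3

P–O–R–Q–N–T
P–O–S–N–T
P–O–T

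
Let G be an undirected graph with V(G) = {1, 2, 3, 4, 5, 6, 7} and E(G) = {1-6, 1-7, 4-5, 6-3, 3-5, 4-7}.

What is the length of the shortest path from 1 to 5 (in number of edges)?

Distance 0: 1.
Distance 1: 6, 7.
Distance 2: 3, 4.
Distance 3: 5 — contains 5.

3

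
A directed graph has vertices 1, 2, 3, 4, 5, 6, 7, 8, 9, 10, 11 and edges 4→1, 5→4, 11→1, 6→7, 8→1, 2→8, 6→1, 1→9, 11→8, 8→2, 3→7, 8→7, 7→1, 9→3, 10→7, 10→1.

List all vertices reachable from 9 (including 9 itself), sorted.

Start at 9.
Its neighbours: 3.
Then their neighbours: 7.
Then next layer: 1.
Nothing further is reachable.

1, 3, 7, 9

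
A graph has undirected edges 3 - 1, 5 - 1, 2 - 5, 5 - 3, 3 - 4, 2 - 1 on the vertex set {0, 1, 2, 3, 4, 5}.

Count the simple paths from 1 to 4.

1–2–5–3–4
1–3–4
1–5–3–4

3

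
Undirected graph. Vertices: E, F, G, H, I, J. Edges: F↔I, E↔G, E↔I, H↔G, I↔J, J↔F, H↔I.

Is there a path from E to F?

Explore from E.
Distance 1: reach G, I.
Distance 2: reach F, H, J.
Found F.

Yes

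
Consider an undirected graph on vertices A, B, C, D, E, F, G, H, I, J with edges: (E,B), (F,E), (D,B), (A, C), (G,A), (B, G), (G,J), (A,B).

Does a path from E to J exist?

Yes

Explore from E.
Distance 1: reach B, F.
Distance 2: reach A, D, G.
Distance 3: reach C, J.
Found J.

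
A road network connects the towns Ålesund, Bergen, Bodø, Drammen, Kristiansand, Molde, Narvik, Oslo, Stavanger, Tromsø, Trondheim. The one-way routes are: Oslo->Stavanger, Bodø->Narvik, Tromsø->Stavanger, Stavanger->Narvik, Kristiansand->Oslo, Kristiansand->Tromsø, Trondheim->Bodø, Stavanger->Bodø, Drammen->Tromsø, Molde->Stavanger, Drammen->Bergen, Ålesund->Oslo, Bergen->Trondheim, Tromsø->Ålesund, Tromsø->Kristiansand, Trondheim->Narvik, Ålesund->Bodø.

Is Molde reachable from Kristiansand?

Explore from Kristiansand.
Distance 1: reach Oslo, Tromsø.
Distance 2: reach Ålesund, Stavanger.
Distance 3: reach Bodø, Narvik.
The search from Kristiansand is exhausted; no directed path reaches Molde.

No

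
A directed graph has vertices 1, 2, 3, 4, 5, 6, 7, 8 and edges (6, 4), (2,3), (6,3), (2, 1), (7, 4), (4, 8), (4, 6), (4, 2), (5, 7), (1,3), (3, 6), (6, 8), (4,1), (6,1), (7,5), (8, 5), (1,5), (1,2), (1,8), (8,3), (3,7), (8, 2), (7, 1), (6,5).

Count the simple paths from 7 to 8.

15

7→1→2→3→6→4→8
7→1→2→3→6→8
7→1→3→6→4→8
7→1→3→6→8
7→1→8
7→4→1→2→3→6→8
7→4→1→3→6→8
7→4→1→8
7→4→2→1→3→6→8
7→4→2→1→8
7→4→2→3→6→1→8
7→4→2→3→6→8
7→4→6→1→8
7→4→6→8
7→4→8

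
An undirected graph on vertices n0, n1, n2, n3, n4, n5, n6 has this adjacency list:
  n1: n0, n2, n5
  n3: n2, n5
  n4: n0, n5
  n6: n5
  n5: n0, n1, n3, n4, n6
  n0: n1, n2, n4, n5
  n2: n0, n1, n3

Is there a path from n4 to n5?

Explore from n4.
Distance 1: reach n0, n5.
Found n5.

Yes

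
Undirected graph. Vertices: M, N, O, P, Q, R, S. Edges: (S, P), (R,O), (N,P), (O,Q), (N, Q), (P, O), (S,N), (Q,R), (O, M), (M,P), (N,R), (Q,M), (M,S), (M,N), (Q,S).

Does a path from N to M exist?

Yes

Explore from N.
Distance 1: reach M, P, Q, R, S.
Found M.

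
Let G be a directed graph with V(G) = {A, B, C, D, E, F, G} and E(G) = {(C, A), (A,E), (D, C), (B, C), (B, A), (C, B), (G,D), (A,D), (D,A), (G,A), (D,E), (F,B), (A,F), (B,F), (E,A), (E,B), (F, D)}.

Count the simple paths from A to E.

A→D→E
A→E
A→F→D→E

3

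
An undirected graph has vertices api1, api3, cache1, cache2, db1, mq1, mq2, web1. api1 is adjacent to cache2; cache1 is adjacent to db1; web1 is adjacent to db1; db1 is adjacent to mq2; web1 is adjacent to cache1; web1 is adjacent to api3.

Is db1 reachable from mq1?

mq1 has no edges, so nothing is reachable from it.

No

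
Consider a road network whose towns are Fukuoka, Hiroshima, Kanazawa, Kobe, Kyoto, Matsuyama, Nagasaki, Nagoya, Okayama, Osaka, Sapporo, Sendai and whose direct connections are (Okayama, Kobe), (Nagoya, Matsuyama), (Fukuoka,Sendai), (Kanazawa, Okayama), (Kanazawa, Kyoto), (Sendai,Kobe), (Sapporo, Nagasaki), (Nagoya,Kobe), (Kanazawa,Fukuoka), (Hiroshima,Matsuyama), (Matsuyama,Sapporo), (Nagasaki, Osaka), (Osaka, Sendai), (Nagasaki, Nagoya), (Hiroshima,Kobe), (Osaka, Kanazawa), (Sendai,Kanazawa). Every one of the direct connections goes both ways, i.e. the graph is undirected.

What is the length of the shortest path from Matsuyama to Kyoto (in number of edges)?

Distance 0: Matsuyama.
Distance 1: Hiroshima, Nagoya, Sapporo.
Distance 2: Kobe, Nagasaki.
Distance 3: Okayama, Osaka, Sendai.
Distance 4: Fukuoka, Kanazawa.
Distance 5: Kyoto — contains Kyoto.

5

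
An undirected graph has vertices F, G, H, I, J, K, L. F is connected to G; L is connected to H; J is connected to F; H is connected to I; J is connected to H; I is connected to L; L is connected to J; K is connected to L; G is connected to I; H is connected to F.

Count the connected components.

1

From F: component {F, G, H, I, J, K, L}.
That's 1 component.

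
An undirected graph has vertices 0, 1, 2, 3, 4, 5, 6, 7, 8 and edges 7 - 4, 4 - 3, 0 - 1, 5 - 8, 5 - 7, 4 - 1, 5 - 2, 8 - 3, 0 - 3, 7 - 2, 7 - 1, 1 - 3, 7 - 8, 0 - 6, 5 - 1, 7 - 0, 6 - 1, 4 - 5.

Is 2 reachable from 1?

Yes

Explore from 1.
Distance 1: reach 0, 3, 4, 5, 6, 7.
Distance 2: reach 2, 8.
Found 2.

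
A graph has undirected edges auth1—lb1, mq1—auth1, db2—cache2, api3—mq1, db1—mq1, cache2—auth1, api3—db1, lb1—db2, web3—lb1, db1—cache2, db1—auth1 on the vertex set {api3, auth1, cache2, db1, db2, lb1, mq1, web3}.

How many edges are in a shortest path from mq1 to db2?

3

Distance 0: mq1.
Distance 1: api3, auth1, db1.
Distance 2: cache2, lb1.
Distance 3: db2, web3 — contains db2.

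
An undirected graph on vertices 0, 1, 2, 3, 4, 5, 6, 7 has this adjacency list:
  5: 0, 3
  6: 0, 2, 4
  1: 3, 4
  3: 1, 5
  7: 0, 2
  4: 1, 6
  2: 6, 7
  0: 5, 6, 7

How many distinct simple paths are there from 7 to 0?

3

7–0
7–2–6–0
7–2–6–4–1–3–5–0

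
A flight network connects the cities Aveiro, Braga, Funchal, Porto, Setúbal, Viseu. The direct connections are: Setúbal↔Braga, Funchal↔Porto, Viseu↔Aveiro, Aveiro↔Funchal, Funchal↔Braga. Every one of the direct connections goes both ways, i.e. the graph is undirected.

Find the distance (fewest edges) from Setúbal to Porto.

3

Distance 0: Setúbal.
Distance 1: Braga.
Distance 2: Funchal.
Distance 3: Aveiro, Porto — contains Porto.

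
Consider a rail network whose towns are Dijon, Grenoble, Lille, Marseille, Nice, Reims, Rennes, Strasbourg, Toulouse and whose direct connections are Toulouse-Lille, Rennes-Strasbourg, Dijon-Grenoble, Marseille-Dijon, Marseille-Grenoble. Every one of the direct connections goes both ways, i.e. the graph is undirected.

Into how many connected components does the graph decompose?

From Dijon: component {Dijon, Grenoble, Marseille}.
From Lille: component {Lille, Toulouse}.
From Nice: component {Nice}.
From Reims: component {Reims}.
From Rennes: component {Rennes, Strasbourg}.
That's 5 components.

5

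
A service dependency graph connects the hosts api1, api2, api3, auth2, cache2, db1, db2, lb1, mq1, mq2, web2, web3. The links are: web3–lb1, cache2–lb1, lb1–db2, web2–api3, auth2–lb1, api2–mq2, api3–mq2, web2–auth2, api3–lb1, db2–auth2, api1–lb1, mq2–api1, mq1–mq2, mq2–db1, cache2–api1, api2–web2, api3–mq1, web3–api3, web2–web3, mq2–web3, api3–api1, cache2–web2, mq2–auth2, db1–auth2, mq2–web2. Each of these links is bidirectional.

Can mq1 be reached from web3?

Yes

Explore from web3.
Distance 1: reach api3, lb1, mq2, web2.
Distance 2: reach api1, api2, auth2, cache2, db1, db2, mq1.
Found mq1.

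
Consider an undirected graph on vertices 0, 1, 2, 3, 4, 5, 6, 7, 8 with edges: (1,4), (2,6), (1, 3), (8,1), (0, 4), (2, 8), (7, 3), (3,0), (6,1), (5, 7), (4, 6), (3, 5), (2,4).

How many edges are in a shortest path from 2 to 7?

4

Distance 0: 2.
Distance 1: 4, 6, 8.
Distance 2: 0, 1.
Distance 3: 3.
Distance 4: 5, 7 — contains 7.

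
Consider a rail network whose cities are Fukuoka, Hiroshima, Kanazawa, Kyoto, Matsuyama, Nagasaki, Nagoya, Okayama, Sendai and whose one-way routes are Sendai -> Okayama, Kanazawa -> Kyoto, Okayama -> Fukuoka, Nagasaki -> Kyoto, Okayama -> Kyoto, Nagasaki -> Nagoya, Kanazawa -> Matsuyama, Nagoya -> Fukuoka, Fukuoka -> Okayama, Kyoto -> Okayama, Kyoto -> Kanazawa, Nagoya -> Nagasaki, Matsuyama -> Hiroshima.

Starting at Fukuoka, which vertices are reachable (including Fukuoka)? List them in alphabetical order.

Start at Fukuoka.
Its neighbours: Okayama.
Then their neighbours: Kyoto.
Then next layer: Kanazawa.
Then next layer: Matsuyama.
Then next layer: Hiroshima.
Nothing further is reachable.

Fukuoka, Hiroshima, Kanazawa, Kyoto, Matsuyama, Okayama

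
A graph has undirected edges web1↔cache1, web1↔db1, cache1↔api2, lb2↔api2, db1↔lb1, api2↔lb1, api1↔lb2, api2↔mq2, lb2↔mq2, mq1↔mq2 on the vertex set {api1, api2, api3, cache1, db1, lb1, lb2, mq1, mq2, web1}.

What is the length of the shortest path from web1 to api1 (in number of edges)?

4

Distance 0: web1.
Distance 1: cache1, db1.
Distance 2: api2, lb1.
Distance 3: lb2, mq2.
Distance 4: api1, mq1 — contains api1.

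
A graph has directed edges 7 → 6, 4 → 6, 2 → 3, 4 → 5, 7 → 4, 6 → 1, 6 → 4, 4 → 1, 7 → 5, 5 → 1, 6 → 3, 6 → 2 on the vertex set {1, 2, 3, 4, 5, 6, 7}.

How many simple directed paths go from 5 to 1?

1

5→1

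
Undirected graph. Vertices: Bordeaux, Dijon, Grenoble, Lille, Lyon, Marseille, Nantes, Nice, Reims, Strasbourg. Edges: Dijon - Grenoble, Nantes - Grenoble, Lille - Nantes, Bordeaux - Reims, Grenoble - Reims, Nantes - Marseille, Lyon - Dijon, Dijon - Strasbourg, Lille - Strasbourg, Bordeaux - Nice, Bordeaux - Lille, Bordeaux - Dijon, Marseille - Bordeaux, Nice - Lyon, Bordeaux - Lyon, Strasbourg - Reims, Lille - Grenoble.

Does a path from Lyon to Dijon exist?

Explore from Lyon.
Distance 1: reach Bordeaux, Dijon, Nice.
Found Dijon.

Yes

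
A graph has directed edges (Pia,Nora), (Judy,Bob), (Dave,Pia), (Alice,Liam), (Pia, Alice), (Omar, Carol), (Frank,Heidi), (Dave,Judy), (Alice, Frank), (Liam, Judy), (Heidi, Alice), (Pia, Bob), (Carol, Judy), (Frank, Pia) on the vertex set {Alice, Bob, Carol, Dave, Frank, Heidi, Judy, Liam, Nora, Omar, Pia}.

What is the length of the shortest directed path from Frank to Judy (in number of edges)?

4

Distance 0: Frank.
Distance 1: Heidi, Pia.
Distance 2: Alice, Bob, Nora.
Distance 3: Liam.
Distance 4: Judy — contains Judy.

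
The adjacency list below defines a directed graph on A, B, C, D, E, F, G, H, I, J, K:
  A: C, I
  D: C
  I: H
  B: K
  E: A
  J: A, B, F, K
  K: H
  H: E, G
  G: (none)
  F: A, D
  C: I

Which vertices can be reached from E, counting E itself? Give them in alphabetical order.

Start at E.
Its neighbours: A.
Then their neighbours: C, I.
Then next layer: H.
Then next layer: G.
Nothing further is reachable.

A, C, E, G, H, I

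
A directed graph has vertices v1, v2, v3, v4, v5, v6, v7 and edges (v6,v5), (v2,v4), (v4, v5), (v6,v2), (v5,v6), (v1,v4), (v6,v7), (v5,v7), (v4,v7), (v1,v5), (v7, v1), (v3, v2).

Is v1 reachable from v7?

Yes

Explore from v7.
Distance 1: reach v1.
Found v1.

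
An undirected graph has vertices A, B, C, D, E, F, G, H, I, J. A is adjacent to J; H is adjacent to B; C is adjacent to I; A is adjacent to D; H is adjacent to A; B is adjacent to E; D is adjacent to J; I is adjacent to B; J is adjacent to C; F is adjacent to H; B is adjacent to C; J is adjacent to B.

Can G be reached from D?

No

Explore from D.
Distance 1: reach A, J.
Distance 2: reach B, C, H.
Distance 3: reach E, F, I.
The search is exhausted without reaching G; it lies in a different component.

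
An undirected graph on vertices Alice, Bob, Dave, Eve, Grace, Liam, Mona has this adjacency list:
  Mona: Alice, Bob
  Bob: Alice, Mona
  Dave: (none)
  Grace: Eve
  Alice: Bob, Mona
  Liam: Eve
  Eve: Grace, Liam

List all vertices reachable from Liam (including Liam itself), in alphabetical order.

Start at Liam.
Its neighbours: Eve.
Then their neighbours: Grace.
Nothing further is reachable.

Eve, Grace, Liam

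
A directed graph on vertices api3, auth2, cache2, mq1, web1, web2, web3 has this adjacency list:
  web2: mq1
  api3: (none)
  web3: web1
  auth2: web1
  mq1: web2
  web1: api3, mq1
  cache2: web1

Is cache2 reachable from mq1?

Explore from mq1.
Distance 1: reach web2.
The search from mq1 is exhausted; no directed path reaches cache2.

No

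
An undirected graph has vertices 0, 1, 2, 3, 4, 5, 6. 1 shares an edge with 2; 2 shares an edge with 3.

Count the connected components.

From 0: component {0}.
From 1: component {1, 2, 3}.
From 4: component {4}.
From 5: component {5}.
From 6: component {6}.
That's 5 components.

5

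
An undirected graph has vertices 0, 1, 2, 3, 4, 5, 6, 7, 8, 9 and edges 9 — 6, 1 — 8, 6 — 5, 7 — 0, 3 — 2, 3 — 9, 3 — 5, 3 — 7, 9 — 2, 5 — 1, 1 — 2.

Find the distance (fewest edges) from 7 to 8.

Distance 0: 7.
Distance 1: 0, 3.
Distance 2: 2, 5, 9.
Distance 3: 1, 6.
Distance 4: 8 — contains 8.

4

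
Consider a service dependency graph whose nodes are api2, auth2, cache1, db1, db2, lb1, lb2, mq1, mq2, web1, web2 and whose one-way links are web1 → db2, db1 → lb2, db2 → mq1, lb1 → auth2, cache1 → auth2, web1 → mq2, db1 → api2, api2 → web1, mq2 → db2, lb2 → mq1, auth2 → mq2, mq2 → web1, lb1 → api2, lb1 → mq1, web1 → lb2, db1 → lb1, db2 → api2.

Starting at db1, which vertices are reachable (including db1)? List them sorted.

Start at db1.
Its neighbours: api2, lb1, lb2.
Then their neighbours: auth2, mq1, web1.
Then next layer: db2, mq2.
Nothing further is reachable.

api2, auth2, db1, db2, lb1, lb2, mq1, mq2, web1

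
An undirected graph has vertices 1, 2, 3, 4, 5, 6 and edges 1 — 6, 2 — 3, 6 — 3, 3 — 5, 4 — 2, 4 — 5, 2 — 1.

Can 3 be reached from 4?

Explore from 4.
Distance 1: reach 2, 5.
Distance 2: reach 1, 3.
Found 3.

Yes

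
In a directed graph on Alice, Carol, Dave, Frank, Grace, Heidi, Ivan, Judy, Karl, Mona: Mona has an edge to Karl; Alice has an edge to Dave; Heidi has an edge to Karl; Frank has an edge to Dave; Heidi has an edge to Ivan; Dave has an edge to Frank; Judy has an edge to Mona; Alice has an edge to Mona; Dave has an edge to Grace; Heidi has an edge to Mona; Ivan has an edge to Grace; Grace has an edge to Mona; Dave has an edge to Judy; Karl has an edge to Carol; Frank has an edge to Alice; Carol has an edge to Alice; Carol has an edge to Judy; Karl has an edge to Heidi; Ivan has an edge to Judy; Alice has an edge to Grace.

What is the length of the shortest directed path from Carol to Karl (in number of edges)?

Distance 0: Carol.
Distance 1: Alice, Judy.
Distance 2: Dave, Grace, Mona.
Distance 3: Frank, Karl — contains Karl.

3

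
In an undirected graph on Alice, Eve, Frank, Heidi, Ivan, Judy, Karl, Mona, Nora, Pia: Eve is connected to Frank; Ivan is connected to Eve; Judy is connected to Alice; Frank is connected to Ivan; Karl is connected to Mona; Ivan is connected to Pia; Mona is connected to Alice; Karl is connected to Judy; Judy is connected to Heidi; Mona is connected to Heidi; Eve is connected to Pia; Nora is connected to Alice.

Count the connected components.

2

From Alice: component {Alice, Heidi, Judy, Karl, Mona, Nora}.
From Eve: component {Eve, Frank, Ivan, Pia}.
That's 2 components.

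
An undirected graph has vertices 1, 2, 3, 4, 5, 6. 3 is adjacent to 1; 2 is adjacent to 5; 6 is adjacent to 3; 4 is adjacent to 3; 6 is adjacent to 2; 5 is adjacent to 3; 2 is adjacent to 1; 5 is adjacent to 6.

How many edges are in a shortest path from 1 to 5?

2

Distance 0: 1.
Distance 1: 2, 3.
Distance 2: 4, 5, 6 — contains 5.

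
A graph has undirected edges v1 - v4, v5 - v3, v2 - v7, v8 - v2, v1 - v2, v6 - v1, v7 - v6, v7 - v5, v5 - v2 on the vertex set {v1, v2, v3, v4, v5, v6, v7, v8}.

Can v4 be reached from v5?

Yes

Explore from v5.
Distance 1: reach v2, v3, v7.
Distance 2: reach v1, v6, v8.
Distance 3: reach v4.
Found v4.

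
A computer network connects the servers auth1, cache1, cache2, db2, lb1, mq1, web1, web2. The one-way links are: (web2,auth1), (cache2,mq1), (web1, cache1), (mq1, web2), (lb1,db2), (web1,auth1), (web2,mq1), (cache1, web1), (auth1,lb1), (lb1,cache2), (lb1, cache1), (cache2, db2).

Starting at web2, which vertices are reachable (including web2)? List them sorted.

auth1, cache1, cache2, db2, lb1, mq1, web1, web2

Start at web2.
Its neighbours: auth1, mq1.
Then their neighbours: lb1.
Then next layer: cache1, cache2, db2.
Then next layer: web1.
Every vertex is now reached.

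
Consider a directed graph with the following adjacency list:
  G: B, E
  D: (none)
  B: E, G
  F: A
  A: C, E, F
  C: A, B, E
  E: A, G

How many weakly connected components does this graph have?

From A: component {A, B, C, E, F, G}.
From D: component {D}.
That's 2 components.

2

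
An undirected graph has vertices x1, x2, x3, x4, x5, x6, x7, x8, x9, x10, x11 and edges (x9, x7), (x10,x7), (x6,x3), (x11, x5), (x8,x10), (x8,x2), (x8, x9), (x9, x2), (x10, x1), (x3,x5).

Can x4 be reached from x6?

No

Explore from x6.
Distance 1: reach x3.
Distance 2: reach x5.
Distance 3: reach x11.
The search is exhausted without reaching x4; it lies in a different component.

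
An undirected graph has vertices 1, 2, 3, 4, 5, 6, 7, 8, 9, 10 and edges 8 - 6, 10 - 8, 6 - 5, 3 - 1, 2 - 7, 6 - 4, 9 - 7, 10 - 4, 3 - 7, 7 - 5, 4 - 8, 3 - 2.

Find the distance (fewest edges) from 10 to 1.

6

Distance 0: 10.
Distance 1: 4, 8.
Distance 2: 6.
Distance 3: 5.
Distance 4: 7.
Distance 5: 2, 3, 9.
Distance 6: 1 — contains 1.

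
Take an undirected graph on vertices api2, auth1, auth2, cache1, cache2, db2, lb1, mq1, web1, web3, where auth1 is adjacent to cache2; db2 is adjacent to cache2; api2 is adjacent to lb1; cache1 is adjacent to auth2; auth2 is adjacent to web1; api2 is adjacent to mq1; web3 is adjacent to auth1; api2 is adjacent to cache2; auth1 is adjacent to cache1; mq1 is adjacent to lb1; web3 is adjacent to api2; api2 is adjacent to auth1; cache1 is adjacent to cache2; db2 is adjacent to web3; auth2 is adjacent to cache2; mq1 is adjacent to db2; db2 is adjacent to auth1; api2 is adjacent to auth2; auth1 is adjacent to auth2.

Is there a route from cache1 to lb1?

Explore from cache1.
Distance 1: reach auth1, auth2, cache2.
Distance 2: reach api2, db2, web1, web3.
Distance 3: reach lb1, mq1.
Found lb1.

Yes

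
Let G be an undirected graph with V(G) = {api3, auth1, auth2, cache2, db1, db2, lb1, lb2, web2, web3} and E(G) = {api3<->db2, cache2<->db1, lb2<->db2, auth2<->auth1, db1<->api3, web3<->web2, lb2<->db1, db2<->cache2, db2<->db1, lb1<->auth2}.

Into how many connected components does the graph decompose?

From api3: component {api3, cache2, db1, db2, lb2}.
From auth1: component {auth1, auth2, lb1}.
From web2: component {web2, web3}.
That's 3 components.

3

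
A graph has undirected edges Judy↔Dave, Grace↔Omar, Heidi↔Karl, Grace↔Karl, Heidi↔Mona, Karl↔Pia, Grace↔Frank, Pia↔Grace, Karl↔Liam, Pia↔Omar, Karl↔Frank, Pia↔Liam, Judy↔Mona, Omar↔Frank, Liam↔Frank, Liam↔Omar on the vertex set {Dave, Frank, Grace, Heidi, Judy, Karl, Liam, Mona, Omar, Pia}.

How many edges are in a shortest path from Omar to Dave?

Distance 0: Omar.
Distance 1: Frank, Grace, Liam, Pia.
Distance 2: Karl.
Distance 3: Heidi.
Distance 4: Mona.
Distance 5: Judy.
Distance 6: Dave — contains Dave.

6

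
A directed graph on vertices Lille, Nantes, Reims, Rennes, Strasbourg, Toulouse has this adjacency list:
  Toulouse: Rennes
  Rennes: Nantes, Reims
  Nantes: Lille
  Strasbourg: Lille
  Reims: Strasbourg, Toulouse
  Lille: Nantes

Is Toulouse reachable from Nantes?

No

Explore from Nantes.
Distance 1: reach Lille.
The search from Nantes is exhausted; no directed path reaches Toulouse.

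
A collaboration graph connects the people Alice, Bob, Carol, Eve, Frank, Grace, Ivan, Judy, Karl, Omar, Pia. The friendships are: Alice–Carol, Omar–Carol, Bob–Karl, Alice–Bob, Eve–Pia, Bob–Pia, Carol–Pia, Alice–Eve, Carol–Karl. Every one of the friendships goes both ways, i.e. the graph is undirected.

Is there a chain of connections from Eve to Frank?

Explore from Eve.
Distance 1: reach Alice, Pia.
Distance 2: reach Bob, Carol.
Distance 3: reach Karl, Omar.
The search is exhausted without reaching Frank; it lies in a different component.

No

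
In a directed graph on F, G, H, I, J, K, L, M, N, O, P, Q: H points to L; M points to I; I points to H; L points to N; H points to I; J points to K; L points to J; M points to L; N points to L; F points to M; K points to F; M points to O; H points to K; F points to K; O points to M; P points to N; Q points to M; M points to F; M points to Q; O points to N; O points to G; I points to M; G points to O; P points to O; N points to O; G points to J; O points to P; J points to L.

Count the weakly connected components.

1

From F: component {F, G, H, I, J, K, L, M, N, O, P, Q}.
That's 1 component.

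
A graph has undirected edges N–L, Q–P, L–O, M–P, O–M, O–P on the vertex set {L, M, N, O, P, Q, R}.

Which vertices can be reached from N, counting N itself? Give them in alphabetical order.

L, M, N, O, P, Q

Start at N.
Its neighbours: L.
Then their neighbours: O.
Then next layer: M, P.
Then next layer: Q.
Nothing further is reachable.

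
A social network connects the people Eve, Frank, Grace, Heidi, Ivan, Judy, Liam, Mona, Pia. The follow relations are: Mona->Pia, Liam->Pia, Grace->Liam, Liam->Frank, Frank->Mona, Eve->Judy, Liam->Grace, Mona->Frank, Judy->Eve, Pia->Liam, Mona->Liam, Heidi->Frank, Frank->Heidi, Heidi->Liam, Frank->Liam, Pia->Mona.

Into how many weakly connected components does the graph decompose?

3

From Eve: component {Eve, Judy}.
From Frank: component {Frank, Grace, Heidi, Liam, Mona, Pia}.
From Ivan: component {Ivan}.
That's 3 components.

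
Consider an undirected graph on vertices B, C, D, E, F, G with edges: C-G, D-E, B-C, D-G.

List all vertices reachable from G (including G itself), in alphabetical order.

B, C, D, E, G

Start at G.
Its neighbours: C, D.
Then their neighbours: B, E.
Nothing further is reachable.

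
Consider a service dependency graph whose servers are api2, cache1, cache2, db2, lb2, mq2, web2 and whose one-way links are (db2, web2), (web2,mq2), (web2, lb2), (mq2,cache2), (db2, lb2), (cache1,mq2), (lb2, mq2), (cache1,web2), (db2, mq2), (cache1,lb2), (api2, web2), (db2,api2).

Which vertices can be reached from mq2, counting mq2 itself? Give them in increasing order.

cache2, mq2

Start at mq2.
Its neighbours: cache2.
Nothing further is reachable.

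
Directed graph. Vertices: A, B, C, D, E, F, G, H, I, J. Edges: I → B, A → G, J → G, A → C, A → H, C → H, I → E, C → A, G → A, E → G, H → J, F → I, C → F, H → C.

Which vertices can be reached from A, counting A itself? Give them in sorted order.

A, B, C, E, F, G, H, I, J

Start at A.
Its neighbours: C, G, H.
Then their neighbours: F, J.
Then next layer: I.
Then next layer: B, E.
Nothing further is reachable.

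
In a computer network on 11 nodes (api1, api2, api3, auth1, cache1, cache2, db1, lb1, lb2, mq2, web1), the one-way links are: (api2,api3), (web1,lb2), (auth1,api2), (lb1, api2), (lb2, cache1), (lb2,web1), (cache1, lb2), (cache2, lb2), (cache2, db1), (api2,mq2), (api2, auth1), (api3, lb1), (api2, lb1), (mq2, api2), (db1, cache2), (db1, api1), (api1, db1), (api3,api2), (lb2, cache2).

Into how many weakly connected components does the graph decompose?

2

From api1: component {api1, cache1, cache2, db1, lb2, web1}.
From api2: component {api2, api3, auth1, lb1, mq2}.
That's 2 components.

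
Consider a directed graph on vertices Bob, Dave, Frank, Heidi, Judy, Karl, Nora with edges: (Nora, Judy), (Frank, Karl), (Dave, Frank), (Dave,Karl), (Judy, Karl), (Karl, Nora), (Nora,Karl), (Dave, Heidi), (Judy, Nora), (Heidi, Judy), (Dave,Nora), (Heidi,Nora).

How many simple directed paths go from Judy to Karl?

Judy→Karl
Judy→Nora→Karl

2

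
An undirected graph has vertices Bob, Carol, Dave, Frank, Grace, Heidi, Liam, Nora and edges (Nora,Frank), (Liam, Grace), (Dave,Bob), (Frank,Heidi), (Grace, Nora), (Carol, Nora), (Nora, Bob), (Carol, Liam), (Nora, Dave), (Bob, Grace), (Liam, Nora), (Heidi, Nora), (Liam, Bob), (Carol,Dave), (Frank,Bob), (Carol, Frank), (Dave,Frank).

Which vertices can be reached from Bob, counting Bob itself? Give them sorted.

Bob, Carol, Dave, Frank, Grace, Heidi, Liam, Nora

Start at Bob.
Its neighbours: Dave, Frank, Grace, Liam, Nora.
Then their neighbours: Carol, Heidi.
Every vertex is now reached.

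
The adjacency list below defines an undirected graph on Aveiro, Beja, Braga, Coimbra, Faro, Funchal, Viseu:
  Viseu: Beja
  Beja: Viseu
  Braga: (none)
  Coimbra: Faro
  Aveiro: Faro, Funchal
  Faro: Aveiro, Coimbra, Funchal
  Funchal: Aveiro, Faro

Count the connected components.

From Aveiro: component {Aveiro, Coimbra, Faro, Funchal}.
From Beja: component {Beja, Viseu}.
From Braga: component {Braga}.
That's 3 components.

3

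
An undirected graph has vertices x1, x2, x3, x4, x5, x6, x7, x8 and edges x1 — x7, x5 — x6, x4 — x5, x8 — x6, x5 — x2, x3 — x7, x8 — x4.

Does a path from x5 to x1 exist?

No

Explore from x5.
Distance 1: reach x2, x4, x6.
Distance 2: reach x8.
The search is exhausted without reaching x1; it lies in a different component.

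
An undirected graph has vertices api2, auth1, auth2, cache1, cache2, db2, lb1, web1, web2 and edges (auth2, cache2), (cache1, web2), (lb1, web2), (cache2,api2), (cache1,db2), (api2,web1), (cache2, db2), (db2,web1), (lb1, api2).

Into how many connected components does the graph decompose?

2

From api2: component {api2, auth2, cache1, cache2, db2, lb1, web1, web2}.
From auth1: component {auth1}.
That's 2 components.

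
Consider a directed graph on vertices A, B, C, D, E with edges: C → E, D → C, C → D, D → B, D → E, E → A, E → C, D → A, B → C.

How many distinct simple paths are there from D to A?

4

D→A
D→B→C→E→A
D→C→E→A
D→E→A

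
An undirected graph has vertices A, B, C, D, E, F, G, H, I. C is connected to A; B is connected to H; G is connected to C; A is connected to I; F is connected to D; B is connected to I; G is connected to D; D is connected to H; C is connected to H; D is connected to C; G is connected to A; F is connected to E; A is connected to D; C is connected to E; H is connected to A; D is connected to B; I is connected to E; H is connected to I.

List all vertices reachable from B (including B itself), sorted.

A, B, C, D, E, F, G, H, I

Start at B.
Its neighbours: D, H, I.
Then their neighbours: A, C, E, F, G.
Every vertex is now reached.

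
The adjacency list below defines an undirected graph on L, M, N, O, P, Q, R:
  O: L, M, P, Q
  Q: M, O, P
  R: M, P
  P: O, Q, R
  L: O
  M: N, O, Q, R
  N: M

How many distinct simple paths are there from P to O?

5

P–O
P–Q–M–O
P–Q–O
P–R–M–O
P–R–M–Q–O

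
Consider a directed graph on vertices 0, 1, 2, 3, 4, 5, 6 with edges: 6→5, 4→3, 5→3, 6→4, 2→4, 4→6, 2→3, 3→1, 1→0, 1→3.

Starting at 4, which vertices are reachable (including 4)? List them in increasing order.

Start at 4.
Its neighbours: 3, 6.
Then their neighbours: 1, 5.
Then next layer: 0.
Nothing further is reachable.

0, 1, 3, 4, 5, 6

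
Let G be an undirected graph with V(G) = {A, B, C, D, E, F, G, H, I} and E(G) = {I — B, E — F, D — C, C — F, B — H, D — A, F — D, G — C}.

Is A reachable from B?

Explore from B.
Distance 1: reach H, I.
The search is exhausted without reaching A; it lies in a different component.

No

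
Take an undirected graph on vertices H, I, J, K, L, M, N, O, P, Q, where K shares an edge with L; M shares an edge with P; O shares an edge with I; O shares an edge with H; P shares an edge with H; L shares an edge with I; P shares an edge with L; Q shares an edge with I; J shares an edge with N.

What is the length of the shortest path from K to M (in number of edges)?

Distance 0: K.
Distance 1: L.
Distance 2: I, P.
Distance 3: H, M, O, Q — contains M.

3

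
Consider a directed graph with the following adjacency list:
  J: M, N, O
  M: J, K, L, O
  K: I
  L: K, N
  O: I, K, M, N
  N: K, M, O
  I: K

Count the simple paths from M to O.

M→J→N→O
M→J→O
M→L→N→O
M→O

4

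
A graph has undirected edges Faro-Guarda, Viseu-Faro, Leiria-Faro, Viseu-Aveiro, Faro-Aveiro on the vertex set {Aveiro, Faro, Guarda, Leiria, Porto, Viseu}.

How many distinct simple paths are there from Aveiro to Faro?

Aveiro–Faro
Aveiro–Viseu–Faro

2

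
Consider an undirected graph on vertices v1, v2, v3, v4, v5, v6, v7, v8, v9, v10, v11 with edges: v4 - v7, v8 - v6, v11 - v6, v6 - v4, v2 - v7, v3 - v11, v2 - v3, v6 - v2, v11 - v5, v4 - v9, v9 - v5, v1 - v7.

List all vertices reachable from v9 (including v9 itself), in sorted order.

v1, v2, v3, v4, v5, v6, v7, v8, v9, v11

Start at v9.
Its neighbours: v4, v5.
Then their neighbours: v6, v7, v11.
Then next layer: v1, v2, v3, v8.
Nothing further is reachable.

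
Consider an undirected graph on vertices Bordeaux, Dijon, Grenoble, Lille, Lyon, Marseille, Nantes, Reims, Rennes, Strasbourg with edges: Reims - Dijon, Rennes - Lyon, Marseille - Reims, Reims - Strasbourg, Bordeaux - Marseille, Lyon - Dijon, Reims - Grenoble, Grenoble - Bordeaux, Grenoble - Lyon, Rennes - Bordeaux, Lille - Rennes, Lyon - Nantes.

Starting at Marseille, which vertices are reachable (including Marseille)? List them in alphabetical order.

Start at Marseille.
Its neighbours: Bordeaux, Reims.
Then their neighbours: Dijon, Grenoble, Rennes, Strasbourg.
Then next layer: Lille, Lyon.
Then next layer: Nantes.
Every vertex is now reached.

Bordeaux, Dijon, Grenoble, Lille, Lyon, Marseille, Nantes, Reims, Rennes, Strasbourg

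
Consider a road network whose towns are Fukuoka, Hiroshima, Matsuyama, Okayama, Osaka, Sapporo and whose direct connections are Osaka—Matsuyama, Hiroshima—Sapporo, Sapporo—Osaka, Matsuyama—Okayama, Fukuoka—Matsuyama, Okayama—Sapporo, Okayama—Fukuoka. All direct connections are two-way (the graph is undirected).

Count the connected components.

From Fukuoka: component {Fukuoka, Hiroshima, Matsuyama, Okayama, Osaka, Sapporo}.
That's 1 component.

1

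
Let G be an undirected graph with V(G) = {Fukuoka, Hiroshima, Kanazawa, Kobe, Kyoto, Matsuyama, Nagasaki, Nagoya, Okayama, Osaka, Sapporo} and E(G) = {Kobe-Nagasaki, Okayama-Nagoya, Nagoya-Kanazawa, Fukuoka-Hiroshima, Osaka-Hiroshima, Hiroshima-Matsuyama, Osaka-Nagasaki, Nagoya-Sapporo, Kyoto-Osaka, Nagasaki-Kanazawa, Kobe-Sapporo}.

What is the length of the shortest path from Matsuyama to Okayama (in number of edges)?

Distance 0: Matsuyama.
Distance 1: Hiroshima.
Distance 2: Fukuoka, Osaka.
Distance 3: Kyoto, Nagasaki.
Distance 4: Kanazawa, Kobe.
Distance 5: Nagoya, Sapporo.
Distance 6: Okayama — contains Okayama.

6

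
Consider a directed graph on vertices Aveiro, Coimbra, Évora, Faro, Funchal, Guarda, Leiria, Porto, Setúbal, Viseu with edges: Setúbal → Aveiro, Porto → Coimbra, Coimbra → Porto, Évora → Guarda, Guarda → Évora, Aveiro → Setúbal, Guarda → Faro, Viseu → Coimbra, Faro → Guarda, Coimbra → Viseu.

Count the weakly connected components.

5

From Aveiro: component {Aveiro, Setúbal}.
From Coimbra: component {Coimbra, Porto, Viseu}.
From Évora: component {Évora, Faro, Guarda}.
From Funchal: component {Funchal}.
From Leiria: component {Leiria}.
That's 5 components.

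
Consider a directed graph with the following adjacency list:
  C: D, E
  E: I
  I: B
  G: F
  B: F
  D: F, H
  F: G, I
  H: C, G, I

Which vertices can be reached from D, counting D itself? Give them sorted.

Start at D.
Its neighbours: F, H.
Then their neighbours: C, G, I.
Then next layer: B, E.
Every vertex is now reached.

B, C, D, E, F, G, H, I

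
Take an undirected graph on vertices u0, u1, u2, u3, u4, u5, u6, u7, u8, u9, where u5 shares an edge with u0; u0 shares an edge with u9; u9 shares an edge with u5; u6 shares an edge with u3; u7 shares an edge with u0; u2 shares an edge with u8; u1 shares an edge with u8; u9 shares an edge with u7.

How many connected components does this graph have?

4

From u0: component {u0, u5, u7, u9}.
From u1: component {u1, u2, u8}.
From u3: component {u3, u6}.
From u4: component {u4}.
That's 4 components.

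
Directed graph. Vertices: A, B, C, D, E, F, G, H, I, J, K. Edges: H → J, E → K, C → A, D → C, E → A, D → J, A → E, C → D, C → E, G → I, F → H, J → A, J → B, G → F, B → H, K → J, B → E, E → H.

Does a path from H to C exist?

No

Explore from H.
Distance 1: reach J.
Distance 2: reach A, B.
Distance 3: reach E.
Distance 4: reach K.
The search from H is exhausted; no directed path reaches C.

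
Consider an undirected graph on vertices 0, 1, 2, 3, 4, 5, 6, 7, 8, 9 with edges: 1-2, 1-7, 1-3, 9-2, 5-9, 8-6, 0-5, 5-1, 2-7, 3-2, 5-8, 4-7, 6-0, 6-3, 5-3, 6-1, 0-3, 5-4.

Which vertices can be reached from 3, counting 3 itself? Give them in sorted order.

0, 1, 2, 3, 4, 5, 6, 7, 8, 9

Start at 3.
Its neighbours: 0, 1, 2, 5, 6.
Then their neighbours: 4, 7, 8, 9.
Every vertex is now reached.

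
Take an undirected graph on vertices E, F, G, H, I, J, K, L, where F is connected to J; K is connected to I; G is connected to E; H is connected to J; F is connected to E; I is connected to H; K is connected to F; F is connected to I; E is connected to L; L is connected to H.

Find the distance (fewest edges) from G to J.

3

Distance 0: G.
Distance 1: E.
Distance 2: F, L.
Distance 3: H, I, J, K — contains J.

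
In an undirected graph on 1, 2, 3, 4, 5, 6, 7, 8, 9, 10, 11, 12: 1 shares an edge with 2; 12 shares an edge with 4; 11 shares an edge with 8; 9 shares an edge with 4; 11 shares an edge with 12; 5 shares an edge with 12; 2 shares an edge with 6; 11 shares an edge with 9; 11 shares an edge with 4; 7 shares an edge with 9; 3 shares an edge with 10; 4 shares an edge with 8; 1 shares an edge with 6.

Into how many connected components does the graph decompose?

3

From 1: component {1, 2, 6}.
From 3: component {3, 10}.
From 4: component {4, 5, 7, 8, 9, 11, 12}.
That's 3 components.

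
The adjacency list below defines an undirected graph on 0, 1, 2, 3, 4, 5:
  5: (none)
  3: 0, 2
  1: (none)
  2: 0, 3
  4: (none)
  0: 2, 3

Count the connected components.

4

From 0: component {0, 2, 3}.
From 1: component {1}.
From 4: component {4}.
From 5: component {5}.
That's 4 components.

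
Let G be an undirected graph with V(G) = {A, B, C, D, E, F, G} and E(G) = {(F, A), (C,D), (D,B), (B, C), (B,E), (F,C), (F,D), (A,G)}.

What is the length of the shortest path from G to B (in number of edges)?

Distance 0: G.
Distance 1: A.
Distance 2: F.
Distance 3: C, D.
Distance 4: B — contains B.

4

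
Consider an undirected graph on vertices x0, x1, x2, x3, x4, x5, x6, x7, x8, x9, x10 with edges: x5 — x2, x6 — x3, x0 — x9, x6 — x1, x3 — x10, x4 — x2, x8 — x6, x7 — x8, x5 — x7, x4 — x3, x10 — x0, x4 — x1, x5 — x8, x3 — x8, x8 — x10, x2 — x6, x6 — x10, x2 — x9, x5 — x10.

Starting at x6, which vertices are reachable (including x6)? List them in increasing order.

x0, x1, x2, x3, x4, x5, x6, x7, x8, x9, x10

Start at x6.
Its neighbours: x1, x2, x3, x8, x10.
Then their neighbours: x0, x4, x5, x7, x9.
Every vertex is now reached.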